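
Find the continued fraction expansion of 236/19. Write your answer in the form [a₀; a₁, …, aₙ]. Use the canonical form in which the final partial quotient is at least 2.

[12; 2, 2, 1, 2]

⌊236/19⌋ = 12, remainder 8
⌊19/8⌋ = 2, remainder 3
⌊8/3⌋ = 2, remainder 2
⌊3/2⌋ = 1, remainder 1
⌊2/1⌋ = 2, remainder 0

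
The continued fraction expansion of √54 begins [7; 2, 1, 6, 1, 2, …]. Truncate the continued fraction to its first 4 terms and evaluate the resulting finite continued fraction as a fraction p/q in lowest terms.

Use the convergent recurrence hₖ = aₖ·hₖ₋₁ + hₖ₋₂ (and likewise for the denominators kₖ):
a_0 = 7: 7/1
a_1 = 2: 15/2
a_2 = 1: 22/3
a_3 = 6: 147/20

147/20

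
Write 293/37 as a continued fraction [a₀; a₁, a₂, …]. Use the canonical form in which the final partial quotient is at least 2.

[7; 1, 11, 3]

Repeatedly divide and take the remainder:
293 ÷ 37 → quotient 7, remainder 34
37 ÷ 34 → quotient 1, remainder 3
34 ÷ 3 → quotient 11, remainder 1
3 ÷ 1 → quotient 3, remainder 0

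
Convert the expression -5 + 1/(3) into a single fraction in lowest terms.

Start with 3.
-5 + 1/(3/1) = -5 + 1/3 = -14/3

-14/3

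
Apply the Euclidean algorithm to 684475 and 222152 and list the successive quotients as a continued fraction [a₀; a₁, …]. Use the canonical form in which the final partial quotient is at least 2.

[3; 12, 3, 23, 1, 60, 1, 3]

Apply division with remainder until the remainder is 0:
684475 = 3·222152 + 18019, so a_0 = 3
222152 = 12·18019 + 5924, so a_1 = 12
18019 = 3·5924 + 247, so a_2 = 3
5924 = 23·247 + 243, so a_3 = 23
247 = 1·243 + 4, so a_4 = 1
243 = 60·4 + 3, so a_5 = 60
4 = 1·3 + 1, so a_6 = 1
3 = 3·1 + 0, so a_7 = 3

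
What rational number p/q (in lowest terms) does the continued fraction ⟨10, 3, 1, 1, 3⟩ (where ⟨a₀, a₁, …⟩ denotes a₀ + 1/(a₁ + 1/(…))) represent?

Compute successive convergents:
a_0 = 10: 10/1
a_1 = 3: 31/3
a_2 = 1: 41/4
a_3 = 1: 72/7
a_4 = 3: 257/25

257/25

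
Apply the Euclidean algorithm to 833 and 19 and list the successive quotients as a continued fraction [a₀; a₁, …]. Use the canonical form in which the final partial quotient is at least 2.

Run the Euclidean algorithm, recording each quotient:
⌊833/19⌋ = 43, remainder 16
⌊19/16⌋ = 1, remainder 3
⌊16/3⌋ = 5, remainder 1
⌊3/1⌋ = 3, remainder 0

[43; 1, 5, 3]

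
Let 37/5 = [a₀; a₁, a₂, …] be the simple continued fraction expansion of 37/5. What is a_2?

⌊37/5⌋ = 7, remainder 2
⌊5/2⌋ = 2, remainder 1
⌊2/1⌋ = 2, remainder 0

2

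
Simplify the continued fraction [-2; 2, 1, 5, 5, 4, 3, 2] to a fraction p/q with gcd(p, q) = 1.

-4546/2759

a_0 = -2: -2/1
a_1 = 2: -3/2
a_2 = 1: -5/3
a_3 = 5: -28/17
a_4 = 5: -145/88
a_5 = 4: -608/369
a_6 = 3: -1969/1195
a_7 = 2: -4546/2759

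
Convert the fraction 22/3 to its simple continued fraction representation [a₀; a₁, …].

[7; 3]

22 ÷ 3 → quotient 7, remainder 1
3 ÷ 1 → quotient 3, remainder 0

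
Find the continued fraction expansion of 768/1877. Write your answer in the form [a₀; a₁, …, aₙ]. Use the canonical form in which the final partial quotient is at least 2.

[0; 2, 2, 3, 1, 27, 1, 2]

Apply division with remainder until the remainder is 0:
⌊768/1877⌋ = 0, remainder 768
⌊1877/768⌋ = 2, remainder 341
⌊768/341⌋ = 2, remainder 86
⌊341/86⌋ = 3, remainder 83
⌊86/83⌋ = 1, remainder 3
⌊83/3⌋ = 27, remainder 2
⌊3/2⌋ = 1, remainder 1
⌊2/1⌋ = 2, remainder 0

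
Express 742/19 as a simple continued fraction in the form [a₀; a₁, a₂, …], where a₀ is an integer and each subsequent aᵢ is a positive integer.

[39; 19]

742 ÷ 19 → quotient 39, remainder 1
19 ÷ 1 → quotient 19, remainder 0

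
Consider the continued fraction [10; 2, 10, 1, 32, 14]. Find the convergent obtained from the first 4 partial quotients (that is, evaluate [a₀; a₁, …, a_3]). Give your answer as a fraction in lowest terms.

241/23

a_0 = 10: 10/1
a_1 = 2: 21/2
a_2 = 10: 220/21
a_3 = 1: 241/23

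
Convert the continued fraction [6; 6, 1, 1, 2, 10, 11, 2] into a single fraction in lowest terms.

48936/7955

Start with 2.
11 + 1/(2/1) = 11 + 1/2 = 23/2
10 + 1/(23/2) = 10 + 2/23 = 232/23
2 + 1/(232/23) = 2 + 23/232 = 487/232
1 + 1/(487/232) = 1 + 232/487 = 719/487
1 + 1/(719/487) = 1 + 487/719 = 1206/719
6 + 1/(1206/719) = 6 + 719/1206 = 7955/1206
6 + 1/(7955/1206) = 6 + 1206/7955 = 48936/7955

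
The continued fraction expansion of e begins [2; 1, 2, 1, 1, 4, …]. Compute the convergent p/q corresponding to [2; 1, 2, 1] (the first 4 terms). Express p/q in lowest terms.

Start with 1.
2 + 1/(1/1) = 2 + 1/1 = 3/1
1 + 1/(3/1) = 1 + 1/3 = 4/3
2 + 1/(4/3) = 2 + 3/4 = 11/4

11/4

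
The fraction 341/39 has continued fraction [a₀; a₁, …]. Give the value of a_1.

1

341 ÷ 39 → quotient 8, remainder 29
39 ÷ 29 → quotient 1, remainder 10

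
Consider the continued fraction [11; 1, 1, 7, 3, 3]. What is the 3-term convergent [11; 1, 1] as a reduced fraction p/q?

a_0 = 11: 11/1
a_1 = 1: 12/1
a_2 = 1: 23/2

23/2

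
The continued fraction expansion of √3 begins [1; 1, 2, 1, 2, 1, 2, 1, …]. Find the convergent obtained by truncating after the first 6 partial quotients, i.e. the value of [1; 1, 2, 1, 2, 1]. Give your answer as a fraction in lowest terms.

26/15

Collapse the nested fraction from the inside out:
Start with 1.
2 + 1/(1/1) = 2 + 1/1 = 3/1
1 + 1/(3/1) = 1 + 1/3 = 4/3
2 + 1/(4/3) = 2 + 3/4 = 11/4
1 + 1/(11/4) = 1 + 4/11 = 15/11
1 + 1/(15/11) = 1 + 11/15 = 26/15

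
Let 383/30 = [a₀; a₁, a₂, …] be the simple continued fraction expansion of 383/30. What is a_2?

Apply division with remainder until the remainder is 0:
383 = 12·30 + 23, so a_0 = 12
30 = 1·23 + 7, so a_1 = 1
23 = 3·7 + 2, so a_2 = 3

3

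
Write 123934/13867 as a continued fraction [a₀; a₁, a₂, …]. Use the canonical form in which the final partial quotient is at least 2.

Repeatedly divide and take the remainder:
⌊123934/13867⌋ = 8, remainder 12998
⌊13867/12998⌋ = 1, remainder 869
⌊12998/869⌋ = 14, remainder 832
⌊869/832⌋ = 1, remainder 37
⌊832/37⌋ = 22, remainder 18
⌊37/18⌋ = 2, remainder 1
⌊18/1⌋ = 18, remainder 0

[8; 1, 14, 1, 22, 2, 18]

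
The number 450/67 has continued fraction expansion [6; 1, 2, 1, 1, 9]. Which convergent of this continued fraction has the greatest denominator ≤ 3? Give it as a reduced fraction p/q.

20/3

List convergents until the denominator exceeds the bound:
a_0 = 6: 6/1  (≤ bound)
a_1 = 1: 7/1  (≤ bound)
a_2 = 2: 20/3  (≤ bound)
a_3 = 1: 27/4  (> 3, stop)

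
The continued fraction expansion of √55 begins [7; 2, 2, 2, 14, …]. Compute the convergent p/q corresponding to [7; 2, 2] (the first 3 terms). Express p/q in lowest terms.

37/5

Use the convergent recurrence hₖ = aₖ·hₖ₋₁ + hₖ₋₂ (and likewise for the denominators kₖ):
a_0 = 7: 7/1
a_1 = 2: 15/2
a_2 = 2: 37/5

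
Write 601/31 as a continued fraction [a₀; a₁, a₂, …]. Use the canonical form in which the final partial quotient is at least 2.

[19; 2, 1, 1, 2, 2]

Apply division with remainder until the remainder is 0:
⌊601/31⌋ = 19, remainder 12
⌊31/12⌋ = 2, remainder 7
⌊12/7⌋ = 1, remainder 5
⌊7/5⌋ = 1, remainder 2
⌊5/2⌋ = 2, remainder 1
⌊2/1⌋ = 2, remainder 0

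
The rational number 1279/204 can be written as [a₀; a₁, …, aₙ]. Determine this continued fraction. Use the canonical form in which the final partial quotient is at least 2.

Repeatedly divide and take the remainder:
1279 = 6·204 + 55, so a_0 = 6
204 = 3·55 + 39, so a_1 = 3
55 = 1·39 + 16, so a_2 = 1
39 = 2·16 + 7, so a_3 = 2
16 = 2·7 + 2, so a_4 = 2
7 = 3·2 + 1, so a_5 = 3
2 = 2·1 + 0, so a_6 = 2

[6; 3, 1, 2, 2, 3, 2]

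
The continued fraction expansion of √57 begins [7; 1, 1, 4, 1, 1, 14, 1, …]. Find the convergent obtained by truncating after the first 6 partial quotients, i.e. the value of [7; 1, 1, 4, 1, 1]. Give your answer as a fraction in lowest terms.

151/20

Starting at the tail and folding back:
Start with 1.
1 + 1/(1/1) = 1 + 1/1 = 2/1
4 + 1/(2/1) = 4 + 1/2 = 9/2
1 + 1/(9/2) = 1 + 2/9 = 11/9
1 + 1/(11/9) = 1 + 9/11 = 20/11
7 + 1/(20/11) = 7 + 11/20 = 151/20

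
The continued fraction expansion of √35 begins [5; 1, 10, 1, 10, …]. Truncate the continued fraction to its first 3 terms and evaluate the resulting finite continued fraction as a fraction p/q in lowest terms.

Use the convergent recurrence hₖ = aₖ·hₖ₋₁ + hₖ₋₂ (and likewise for the denominators kₖ):
a_0 = 5: 5/1
a_1 = 1: 6/1
a_2 = 10: 65/11

65/11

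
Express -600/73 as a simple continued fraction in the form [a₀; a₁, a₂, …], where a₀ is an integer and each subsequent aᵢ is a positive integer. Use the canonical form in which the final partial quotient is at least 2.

-600 ÷ 73 → quotient -9, remainder 57
73 ÷ 57 → quotient 1, remainder 16
57 ÷ 16 → quotient 3, remainder 9
16 ÷ 9 → quotient 1, remainder 7
9 ÷ 7 → quotient 1, remainder 2
7 ÷ 2 → quotient 3, remainder 1
2 ÷ 1 → quotient 2, remainder 0

[-9; 1, 3, 1, 1, 3, 2]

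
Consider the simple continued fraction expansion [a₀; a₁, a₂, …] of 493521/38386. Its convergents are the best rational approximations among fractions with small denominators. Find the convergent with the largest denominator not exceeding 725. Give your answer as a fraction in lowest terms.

a_0 = 12: 12/1  (≤ bound)
a_1 = 1: 13/1  (≤ bound)
a_2 = 5: 77/6  (≤ bound)
a_3 = 1: 90/7  (≤ bound)
a_4 = 58: 5297/412  (≤ bound)
a_5 = 9: 47763/3715  (> 725, stop)

5297/412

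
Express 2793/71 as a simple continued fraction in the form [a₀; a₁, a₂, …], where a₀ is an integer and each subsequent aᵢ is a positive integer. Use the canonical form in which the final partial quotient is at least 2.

[39; 2, 1, 23]

Apply division with remainder until the remainder is 0:
2793 ÷ 71 → quotient 39, remainder 24
71 ÷ 24 → quotient 2, remainder 23
24 ÷ 23 → quotient 1, remainder 1
23 ÷ 1 → quotient 23, remainder 0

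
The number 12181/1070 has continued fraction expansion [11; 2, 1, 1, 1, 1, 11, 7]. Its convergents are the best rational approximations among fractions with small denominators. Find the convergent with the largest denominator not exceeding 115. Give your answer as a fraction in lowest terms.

a_0 = 11: 11/1  (≤ bound)
a_1 = 2: 23/2  (≤ bound)
a_2 = 1: 34/3  (≤ bound)
a_3 = 1: 57/5  (≤ bound)
a_4 = 1: 91/8  (≤ bound)
a_5 = 1: 148/13  (≤ bound)
a_6 = 11: 1719/151  (> 115, stop)

148/13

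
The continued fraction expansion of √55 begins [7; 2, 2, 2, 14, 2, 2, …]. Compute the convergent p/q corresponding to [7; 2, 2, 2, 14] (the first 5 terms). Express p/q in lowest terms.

1283/173

a_0 = 7: 7/1
a_1 = 2: 15/2
a_2 = 2: 37/5
a_3 = 2: 89/12
a_4 = 14: 1283/173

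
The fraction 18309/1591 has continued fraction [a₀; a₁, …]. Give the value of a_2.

Apply division with remainder until the remainder is 0:
⌊18309/1591⌋ = 11, remainder 808
⌊1591/808⌋ = 1, remainder 783
⌊808/783⌋ = 1, remainder 25

1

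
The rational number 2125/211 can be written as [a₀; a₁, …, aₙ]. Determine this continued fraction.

2125 = 10·211 + 15, so a_0 = 10
211 = 14·15 + 1, so a_1 = 14
15 = 15·1 + 0, so a_2 = 15

[10; 14, 15]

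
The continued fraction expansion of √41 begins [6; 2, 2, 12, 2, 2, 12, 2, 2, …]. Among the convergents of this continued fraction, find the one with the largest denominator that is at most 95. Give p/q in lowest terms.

a_0 = 6: 6/1  (≤ bound)
a_1 = 2: 13/2  (≤ bound)
a_2 = 2: 32/5  (≤ bound)
a_3 = 12: 397/62  (≤ bound)
a_4 = 2: 826/129  (> 95, stop)

397/62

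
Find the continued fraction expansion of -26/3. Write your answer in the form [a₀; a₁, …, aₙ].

[-9; 3]

-26 = -9·3 + 1, so a_0 = -9
3 = 3·1 + 0, so a_1 = 3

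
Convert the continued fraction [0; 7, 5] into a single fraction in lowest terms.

5/36

Work from the innermost term outward:
Start with 5.
7 + 1/(5/1) = 7 + 1/5 = 36/5
0 + 1/(36/5) = 0 + 5/36 = 5/36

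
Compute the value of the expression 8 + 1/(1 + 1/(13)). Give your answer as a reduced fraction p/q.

125/14

Start with 13.
1 + 1/(13/1) = 1 + 1/13 = 14/13
8 + 1/(14/13) = 8 + 13/14 = 125/14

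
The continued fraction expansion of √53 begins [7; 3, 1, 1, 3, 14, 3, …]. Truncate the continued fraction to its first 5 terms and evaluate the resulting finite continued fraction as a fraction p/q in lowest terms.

Start with 3.
1 + 1/(3/1) = 1 + 1/3 = 4/3
1 + 1/(4/3) = 1 + 3/4 = 7/4
3 + 1/(7/4) = 3 + 4/7 = 25/7
7 + 1/(25/7) = 7 + 7/25 = 182/25

182/25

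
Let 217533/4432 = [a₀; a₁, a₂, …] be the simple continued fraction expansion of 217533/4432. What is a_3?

52

Apply division with remainder until the remainder is 0:
217533 ÷ 4432 → quotient 49, remainder 365
4432 ÷ 365 → quotient 12, remainder 52
365 ÷ 52 → quotient 7, remainder 1
52 ÷ 1 → quotient 52, remainder 0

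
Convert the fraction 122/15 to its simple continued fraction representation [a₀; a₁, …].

Apply division with remainder until the remainder is 0:
122 ÷ 15 → quotient 8, remainder 2
15 ÷ 2 → quotient 7, remainder 1
2 ÷ 1 → quotient 2, remainder 0

[8; 7, 2]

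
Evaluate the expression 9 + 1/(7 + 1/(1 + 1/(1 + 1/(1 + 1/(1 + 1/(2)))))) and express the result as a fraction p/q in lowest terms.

904/99

a_0 = 9: 9/1
a_1 = 7: 64/7
a_2 = 1: 73/8
a_3 = 1: 137/15
a_4 = 1: 210/23
a_5 = 1: 347/38
a_6 = 2: 904/99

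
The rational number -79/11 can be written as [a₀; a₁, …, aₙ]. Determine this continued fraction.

[-8; 1, 4, 2]

-79 = -8·11 + 9, so a_0 = -8
11 = 1·9 + 2, so a_1 = 1
9 = 4·2 + 1, so a_2 = 4
2 = 2·1 + 0, so a_3 = 2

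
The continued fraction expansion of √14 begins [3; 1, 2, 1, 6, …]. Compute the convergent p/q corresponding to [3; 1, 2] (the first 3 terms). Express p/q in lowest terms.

11/3

Starting at the tail and folding back:
Start with 2.
1 + 1/(2/1) = 1 + 1/2 = 3/2
3 + 1/(3/2) = 3 + 2/3 = 11/3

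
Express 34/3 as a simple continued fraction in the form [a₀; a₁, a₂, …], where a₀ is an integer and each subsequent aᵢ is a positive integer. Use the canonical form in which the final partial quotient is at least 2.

[11; 3]

Apply division with remainder until the remainder is 0:
34 ÷ 3 → quotient 11, remainder 1
3 ÷ 1 → quotient 3, remainder 0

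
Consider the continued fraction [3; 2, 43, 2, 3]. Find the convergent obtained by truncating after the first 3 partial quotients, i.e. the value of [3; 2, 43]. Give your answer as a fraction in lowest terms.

304/87

Start with 43.
2 + 1/(43/1) = 2 + 1/43 = 87/43
3 + 1/(87/43) = 3 + 43/87 = 304/87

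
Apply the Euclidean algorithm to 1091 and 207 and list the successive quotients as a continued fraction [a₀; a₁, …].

[5; 3, 1, 2, 3, 2, 2]

⌊1091/207⌋ = 5, remainder 56
⌊207/56⌋ = 3, remainder 39
⌊56/39⌋ = 1, remainder 17
⌊39/17⌋ = 2, remainder 5
⌊17/5⌋ = 3, remainder 2
⌊5/2⌋ = 2, remainder 1
⌊2/1⌋ = 2, remainder 0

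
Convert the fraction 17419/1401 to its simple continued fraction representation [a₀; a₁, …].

Apply division with remainder until the remainder is 0:
⌊17419/1401⌋ = 12, remainder 607
⌊1401/607⌋ = 2, remainder 187
⌊607/187⌋ = 3, remainder 46
⌊187/46⌋ = 4, remainder 3
⌊46/3⌋ = 15, remainder 1
⌊3/1⌋ = 3, remainder 0

[12; 2, 3, 4, 15, 3]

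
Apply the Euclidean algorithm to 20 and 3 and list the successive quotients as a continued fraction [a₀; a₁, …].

20 ÷ 3 → quotient 6, remainder 2
3 ÷ 2 → quotient 1, remainder 1
2 ÷ 1 → quotient 2, remainder 0

[6; 1, 2]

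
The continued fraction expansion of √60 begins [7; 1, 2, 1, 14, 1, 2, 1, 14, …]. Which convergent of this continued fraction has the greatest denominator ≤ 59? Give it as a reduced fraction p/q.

457/59

List convergents until the denominator exceeds the bound:
a_0 = 7: 7/1  (≤ bound)
a_1 = 1: 8/1  (≤ bound)
a_2 = 2: 23/3  (≤ bound)
a_3 = 1: 31/4  (≤ bound)
a_4 = 14: 457/59  (≤ bound)
a_5 = 1: 488/63  (> 59, stop)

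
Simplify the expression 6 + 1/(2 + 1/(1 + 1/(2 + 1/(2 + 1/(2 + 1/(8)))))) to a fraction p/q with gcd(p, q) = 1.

Build up convergents one term at a time:
a_0 = 6: 6/1
a_1 = 2: 13/2
a_2 = 1: 19/3
a_3 = 2: 51/8
a_4 = 2: 121/19
a_5 = 2: 293/46
a_6 = 8: 2465/387

2465/387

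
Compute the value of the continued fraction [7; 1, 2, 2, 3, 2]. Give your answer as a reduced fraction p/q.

a_0 = 7: 7/1
a_1 = 1: 8/1
a_2 = 2: 23/3
a_3 = 2: 54/7
a_4 = 3: 185/24
a_5 = 2: 424/55

424/55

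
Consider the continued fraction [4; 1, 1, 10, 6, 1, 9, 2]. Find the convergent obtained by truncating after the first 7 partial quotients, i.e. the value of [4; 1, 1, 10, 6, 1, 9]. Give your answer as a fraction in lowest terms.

6645/1469

Work from the innermost term outward:
Start with 9.
1 + 1/(9/1) = 1 + 1/9 = 10/9
6 + 1/(10/9) = 6 + 9/10 = 69/10
10 + 1/(69/10) = 10 + 10/69 = 700/69
1 + 1/(700/69) = 1 + 69/700 = 769/700
1 + 1/(769/700) = 1 + 700/769 = 1469/769
4 + 1/(1469/769) = 4 + 769/1469 = 6645/1469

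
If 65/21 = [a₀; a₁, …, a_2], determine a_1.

10

Apply division with remainder until the remainder is 0:
65 = 3·21 + 2, so a_0 = 3
21 = 10·2 + 1, so a_1 = 10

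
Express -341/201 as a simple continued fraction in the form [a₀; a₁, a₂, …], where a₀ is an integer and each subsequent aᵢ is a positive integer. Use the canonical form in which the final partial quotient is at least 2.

[-2; 3, 3, 2, 1, 1, 3]

Run the Euclidean algorithm, recording each quotient:
⌊-341/201⌋ = -2, remainder 61
⌊201/61⌋ = 3, remainder 18
⌊61/18⌋ = 3, remainder 7
⌊18/7⌋ = 2, remainder 4
⌊7/4⌋ = 1, remainder 3
⌊4/3⌋ = 1, remainder 1
⌊3/1⌋ = 3, remainder 0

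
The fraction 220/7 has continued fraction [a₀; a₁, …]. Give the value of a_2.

3

220 ÷ 7 → quotient 31, remainder 3
7 ÷ 3 → quotient 2, remainder 1
3 ÷ 1 → quotient 3, remainder 0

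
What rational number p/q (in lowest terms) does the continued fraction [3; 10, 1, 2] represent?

Start with 2.
1 + 1/(2/1) = 1 + 1/2 = 3/2
10 + 1/(3/2) = 10 + 2/3 = 32/3
3 + 1/(32/3) = 3 + 3/32 = 99/32

99/32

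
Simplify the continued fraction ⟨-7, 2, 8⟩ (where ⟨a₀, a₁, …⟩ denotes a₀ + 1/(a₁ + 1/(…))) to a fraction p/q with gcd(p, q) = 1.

Start with 8.
2 + 1/(8/1) = 2 + 1/8 = 17/8
-7 + 1/(17/8) = -7 + 8/17 = -111/17

-111/17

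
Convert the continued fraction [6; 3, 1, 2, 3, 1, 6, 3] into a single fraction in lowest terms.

6415/1023

Work from the innermost term outward:
Start with 3.
6 + 1/(3/1) = 6 + 1/3 = 19/3
1 + 1/(19/3) = 1 + 3/19 = 22/19
3 + 1/(22/19) = 3 + 19/22 = 85/22
2 + 1/(85/22) = 2 + 22/85 = 192/85
1 + 1/(192/85) = 1 + 85/192 = 277/192
3 + 1/(277/192) = 3 + 192/277 = 1023/277
6 + 1/(1023/277) = 6 + 277/1023 = 6415/1023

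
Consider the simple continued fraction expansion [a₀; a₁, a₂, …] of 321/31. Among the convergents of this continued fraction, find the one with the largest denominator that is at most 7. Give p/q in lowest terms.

List convergents until the denominator exceeds the bound:
a_0 = 10: 10/1  (≤ bound)
a_1 = 2: 21/2  (≤ bound)
a_2 = 1: 31/3  (≤ bound)
a_3 = 4: 145/14  (> 7, stop)

31/3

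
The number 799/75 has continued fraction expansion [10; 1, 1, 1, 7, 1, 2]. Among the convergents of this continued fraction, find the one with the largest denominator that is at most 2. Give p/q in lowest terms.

List convergents until the denominator exceeds the bound:
a_0 = 10: 10/1  (≤ bound)
a_1 = 1: 11/1  (≤ bound)
a_2 = 1: 21/2  (≤ bound)
a_3 = 1: 32/3  (> 2, stop)

21/2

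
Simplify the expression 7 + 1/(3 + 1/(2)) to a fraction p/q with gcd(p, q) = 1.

51/7

Start with 2.
3 + 1/(2/1) = 3 + 1/2 = 7/2
7 + 1/(7/2) = 7 + 2/7 = 51/7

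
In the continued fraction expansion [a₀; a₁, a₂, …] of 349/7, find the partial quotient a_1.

1

Run the Euclidean algorithm, recording each quotient:
⌊349/7⌋ = 49, remainder 6
⌊7/6⌋ = 1, remainder 1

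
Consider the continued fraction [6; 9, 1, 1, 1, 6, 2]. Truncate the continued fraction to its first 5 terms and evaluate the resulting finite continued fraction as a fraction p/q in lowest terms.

177/29

a_0 = 6: 6/1
a_1 = 9: 55/9
a_2 = 1: 61/10
a_3 = 1: 116/19
a_4 = 1: 177/29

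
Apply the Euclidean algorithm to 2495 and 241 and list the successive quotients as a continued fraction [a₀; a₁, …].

[10; 2, 1, 5, 14]

2495 = 10·241 + 85, so a_0 = 10
241 = 2·85 + 71, so a_1 = 2
85 = 1·71 + 14, so a_2 = 1
71 = 5·14 + 1, so a_3 = 5
14 = 14·1 + 0, so a_4 = 14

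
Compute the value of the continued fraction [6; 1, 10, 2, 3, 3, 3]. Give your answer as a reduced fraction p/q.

Work from the innermost term outward:
Start with 3.
3 + 1/(3/1) = 3 + 1/3 = 10/3
3 + 1/(10/3) = 3 + 3/10 = 33/10
2 + 1/(33/10) = 2 + 10/33 = 76/33
10 + 1/(76/33) = 10 + 33/76 = 793/76
1 + 1/(793/76) = 1 + 76/793 = 869/793
6 + 1/(869/793) = 6 + 793/869 = 6007/869

6007/869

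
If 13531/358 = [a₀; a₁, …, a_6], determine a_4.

13531 = 37·358 + 285, so a_0 = 37
358 = 1·285 + 73, so a_1 = 1
285 = 3·73 + 66, so a_2 = 3
73 = 1·66 + 7, so a_3 = 1
66 = 9·7 + 3, so a_4 = 9

9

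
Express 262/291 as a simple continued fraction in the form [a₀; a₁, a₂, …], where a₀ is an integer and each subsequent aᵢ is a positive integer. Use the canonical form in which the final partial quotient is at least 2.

[0; 1, 9, 29]

262 = 0·291 + 262, so a_0 = 0
291 = 1·262 + 29, so a_1 = 1
262 = 9·29 + 1, so a_2 = 9
29 = 29·1 + 0, so a_3 = 29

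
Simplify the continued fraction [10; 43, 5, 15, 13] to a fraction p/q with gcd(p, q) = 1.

a_0 = 10: 10/1
a_1 = 43: 431/43
a_2 = 5: 2165/216
a_3 = 15: 32906/3283
a_4 = 13: 429943/42895

429943/42895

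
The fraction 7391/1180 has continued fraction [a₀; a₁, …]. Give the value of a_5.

Repeatedly divide and take the remainder:
7391 ÷ 1180 → quotient 6, remainder 311
1180 ÷ 311 → quotient 3, remainder 247
311 ÷ 247 → quotient 1, remainder 64
247 ÷ 64 → quotient 3, remainder 55
64 ÷ 55 → quotient 1, remainder 9
55 ÷ 9 → quotient 6, remainder 1

6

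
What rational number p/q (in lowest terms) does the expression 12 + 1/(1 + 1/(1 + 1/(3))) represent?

Start with 3.
1 + 1/(3/1) = 1 + 1/3 = 4/3
1 + 1/(4/3) = 1 + 3/4 = 7/4
12 + 1/(7/4) = 12 + 4/7 = 88/7

88/7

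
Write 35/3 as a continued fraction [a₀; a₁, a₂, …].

[11; 1, 2]

Apply division with remainder until the remainder is 0:
35 = 11·3 + 2, so a_0 = 11
3 = 1·2 + 1, so a_1 = 1
2 = 2·1 + 0, so a_2 = 2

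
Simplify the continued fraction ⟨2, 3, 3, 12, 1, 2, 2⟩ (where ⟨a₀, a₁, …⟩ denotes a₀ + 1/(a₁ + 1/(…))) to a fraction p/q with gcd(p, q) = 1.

Start with 2.
2 + 1/(2/1) = 2 + 1/2 = 5/2
1 + 1/(5/2) = 1 + 2/5 = 7/5
12 + 1/(7/5) = 12 + 5/7 = 89/7
3 + 1/(89/7) = 3 + 7/89 = 274/89
3 + 1/(274/89) = 3 + 89/274 = 911/274
2 + 1/(911/274) = 2 + 274/911 = 2096/911

2096/911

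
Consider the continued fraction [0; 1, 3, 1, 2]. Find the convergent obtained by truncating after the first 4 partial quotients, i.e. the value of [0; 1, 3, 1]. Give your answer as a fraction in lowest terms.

Start with 1.
3 + 1/(1/1) = 3 + 1/1 = 4/1
1 + 1/(4/1) = 1 + 1/4 = 5/4
0 + 1/(5/4) = 0 + 4/5 = 4/5

4/5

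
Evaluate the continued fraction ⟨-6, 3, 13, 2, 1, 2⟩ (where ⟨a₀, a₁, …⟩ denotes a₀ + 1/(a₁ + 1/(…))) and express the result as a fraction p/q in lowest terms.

a_0 = -6: -6/1
a_1 = 3: -17/3
a_2 = 13: -227/40
a_3 = 2: -471/83
a_4 = 1: -698/123
a_5 = 2: -1867/329

-1867/329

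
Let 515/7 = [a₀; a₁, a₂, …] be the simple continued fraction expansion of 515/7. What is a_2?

1

Apply division with remainder until the remainder is 0:
⌊515/7⌋ = 73, remainder 4
⌊7/4⌋ = 1, remainder 3
⌊4/3⌋ = 1, remainder 1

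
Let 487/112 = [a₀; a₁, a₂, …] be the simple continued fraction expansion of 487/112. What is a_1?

2

487 = 4·112 + 39, so a_0 = 4
112 = 2·39 + 34, so a_1 = 2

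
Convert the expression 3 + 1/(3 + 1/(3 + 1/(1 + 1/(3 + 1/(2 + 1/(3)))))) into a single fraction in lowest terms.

Start with 3.
2 + 1/(3/1) = 2 + 1/3 = 7/3
3 + 1/(7/3) = 3 + 3/7 = 24/7
1 + 1/(24/7) = 1 + 7/24 = 31/24
3 + 1/(31/24) = 3 + 24/31 = 117/31
3 + 1/(117/31) = 3 + 31/117 = 382/117
3 + 1/(382/117) = 3 + 117/382 = 1263/382

1263/382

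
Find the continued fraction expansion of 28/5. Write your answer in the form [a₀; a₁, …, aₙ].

28 ÷ 5 → quotient 5, remainder 3
5 ÷ 3 → quotient 1, remainder 2
3 ÷ 2 → quotient 1, remainder 1
2 ÷ 1 → quotient 2, remainder 0

[5; 1, 1, 2]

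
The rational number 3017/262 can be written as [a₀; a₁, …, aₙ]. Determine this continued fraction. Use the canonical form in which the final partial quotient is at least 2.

⌊3017/262⌋ = 11, remainder 135
⌊262/135⌋ = 1, remainder 127
⌊135/127⌋ = 1, remainder 8
⌊127/8⌋ = 15, remainder 7
⌊8/7⌋ = 1, remainder 1
⌊7/1⌋ = 7, remainder 0

[11; 1, 1, 15, 1, 7]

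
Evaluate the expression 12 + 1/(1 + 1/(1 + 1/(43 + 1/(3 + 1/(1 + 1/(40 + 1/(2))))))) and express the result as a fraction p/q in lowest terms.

Compute successive convergents:
a_0 = 12: 12/1
a_1 = 1: 13/1
a_2 = 1: 25/2
a_3 = 43: 1088/87
a_4 = 3: 3289/263
a_5 = 1: 4377/350
a_6 = 40: 178369/14263
a_7 = 2: 361115/28876

361115/28876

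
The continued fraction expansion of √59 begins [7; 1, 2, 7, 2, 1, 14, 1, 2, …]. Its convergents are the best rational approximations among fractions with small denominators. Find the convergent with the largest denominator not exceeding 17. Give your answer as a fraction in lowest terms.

List convergents until the denominator exceeds the bound:
a_0 = 7: 7/1  (≤ bound)
a_1 = 1: 8/1  (≤ bound)
a_2 = 2: 23/3  (≤ bound)
a_3 = 7: 169/22  (> 17, stop)

23/3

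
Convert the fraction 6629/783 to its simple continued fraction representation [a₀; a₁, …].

Repeatedly divide and take the remainder:
6629 = 8·783 + 365, so a_0 = 8
783 = 2·365 + 53, so a_1 = 2
365 = 6·53 + 47, so a_2 = 6
53 = 1·47 + 6, so a_3 = 1
47 = 7·6 + 5, so a_4 = 7
6 = 1·5 + 1, so a_5 = 1
5 = 5·1 + 0, so a_6 = 5

[8; 2, 6, 1, 7, 1, 5]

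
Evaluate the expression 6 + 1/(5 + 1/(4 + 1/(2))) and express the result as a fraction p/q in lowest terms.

291/47

Work from the innermost term outward:
Start with 2.
4 + 1/(2/1) = 4 + 1/2 = 9/2
5 + 1/(9/2) = 5 + 2/9 = 47/9
6 + 1/(47/9) = 6 + 9/47 = 291/47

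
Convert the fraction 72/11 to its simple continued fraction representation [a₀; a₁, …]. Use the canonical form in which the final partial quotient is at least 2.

[6; 1, 1, 5]

Apply division with remainder until the remainder is 0:
72 ÷ 11 → quotient 6, remainder 6
11 ÷ 6 → quotient 1, remainder 5
6 ÷ 5 → quotient 1, remainder 1
5 ÷ 1 → quotient 5, remainder 0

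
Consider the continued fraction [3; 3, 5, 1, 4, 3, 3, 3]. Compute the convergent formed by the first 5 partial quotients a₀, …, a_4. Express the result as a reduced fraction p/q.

305/92

Use the convergent recurrence hₖ = aₖ·hₖ₋₁ + hₖ₋₂ (and likewise for the denominators kₖ):
a_0 = 3: 3/1
a_1 = 3: 10/3
a_2 = 5: 53/16
a_3 = 1: 63/19
a_4 = 4: 305/92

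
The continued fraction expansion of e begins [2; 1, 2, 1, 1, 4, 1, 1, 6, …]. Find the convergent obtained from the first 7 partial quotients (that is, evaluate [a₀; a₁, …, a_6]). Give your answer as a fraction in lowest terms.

Build up convergents one term at a time:
a_0 = 2: 2/1
a_1 = 1: 3/1
a_2 = 2: 8/3
a_3 = 1: 11/4
a_4 = 1: 19/7
a_5 = 4: 87/32
a_6 = 1: 106/39

106/39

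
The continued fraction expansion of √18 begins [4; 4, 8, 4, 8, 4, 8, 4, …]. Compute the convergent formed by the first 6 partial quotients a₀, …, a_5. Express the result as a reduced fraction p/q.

19601/4620

Build up convergents one term at a time:
a_0 = 4: 4/1
a_1 = 4: 17/4
a_2 = 8: 140/33
a_3 = 4: 577/136
a_4 = 8: 4756/1121
a_5 = 4: 19601/4620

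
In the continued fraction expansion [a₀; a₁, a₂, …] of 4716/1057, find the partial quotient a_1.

2

4716 = 4·1057 + 488, so a_0 = 4
1057 = 2·488 + 81, so a_1 = 2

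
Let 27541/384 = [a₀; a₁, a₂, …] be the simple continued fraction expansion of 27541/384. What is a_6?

3

Apply division with remainder until the remainder is 0:
27541 ÷ 384 → quotient 71, remainder 277
384 ÷ 277 → quotient 1, remainder 107
277 ÷ 107 → quotient 2, remainder 63
107 ÷ 63 → quotient 1, remainder 44
63 ÷ 44 → quotient 1, remainder 19
44 ÷ 19 → quotient 2, remainder 6
19 ÷ 6 → quotient 3, remainder 1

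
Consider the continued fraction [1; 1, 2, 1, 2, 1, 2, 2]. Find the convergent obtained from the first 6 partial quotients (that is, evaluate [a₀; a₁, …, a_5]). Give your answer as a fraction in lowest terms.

Collapse the nested fraction from the inside out:
Start with 1.
2 + 1/(1/1) = 2 + 1/1 = 3/1
1 + 1/(3/1) = 1 + 1/3 = 4/3
2 + 1/(4/3) = 2 + 3/4 = 11/4
1 + 1/(11/4) = 1 + 4/11 = 15/11
1 + 1/(15/11) = 1 + 11/15 = 26/15

26/15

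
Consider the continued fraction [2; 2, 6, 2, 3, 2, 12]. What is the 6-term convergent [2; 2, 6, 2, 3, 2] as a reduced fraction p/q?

Build up convergents one term at a time:
a_0 = 2: 2/1
a_1 = 2: 5/2
a_2 = 6: 32/13
a_3 = 2: 69/28
a_4 = 3: 239/97
a_5 = 2: 547/222

547/222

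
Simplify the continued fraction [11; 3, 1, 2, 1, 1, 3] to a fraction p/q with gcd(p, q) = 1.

1048/93

Start with 3.
1 + 1/(3/1) = 1 + 1/3 = 4/3
1 + 1/(4/3) = 1 + 3/4 = 7/4
2 + 1/(7/4) = 2 + 4/7 = 18/7
1 + 1/(18/7) = 1 + 7/18 = 25/18
3 + 1/(25/18) = 3 + 18/25 = 93/25
11 + 1/(93/25) = 11 + 25/93 = 1048/93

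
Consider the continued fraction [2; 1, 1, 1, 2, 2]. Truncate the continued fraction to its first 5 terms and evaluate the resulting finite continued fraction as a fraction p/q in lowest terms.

Use the convergent recurrence hₖ = aₖ·hₖ₋₁ + hₖ₋₂ (and likewise for the denominators kₖ):
a_0 = 2: 2/1
a_1 = 1: 3/1
a_2 = 1: 5/2
a_3 = 1: 8/3
a_4 = 2: 21/8

21/8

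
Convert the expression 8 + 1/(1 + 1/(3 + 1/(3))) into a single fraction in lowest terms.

a_0 = 8: 8/1
a_1 = 1: 9/1
a_2 = 3: 35/4
a_3 = 3: 114/13

114/13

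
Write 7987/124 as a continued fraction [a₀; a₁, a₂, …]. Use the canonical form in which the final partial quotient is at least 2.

⌊7987/124⌋ = 64, remainder 51
⌊124/51⌋ = 2, remainder 22
⌊51/22⌋ = 2, remainder 7
⌊22/7⌋ = 3, remainder 1
⌊7/1⌋ = 7, remainder 0

[64; 2, 2, 3, 7]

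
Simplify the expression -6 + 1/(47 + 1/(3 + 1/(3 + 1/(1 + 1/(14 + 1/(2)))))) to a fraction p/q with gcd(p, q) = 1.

-112289/18781

Build up convergents one term at a time:
a_0 = -6: -6/1
a_1 = 47: -281/47
a_2 = 3: -849/142
a_3 = 3: -2828/473
a_4 = 1: -3677/615
a_5 = 14: -54306/9083
a_6 = 2: -112289/18781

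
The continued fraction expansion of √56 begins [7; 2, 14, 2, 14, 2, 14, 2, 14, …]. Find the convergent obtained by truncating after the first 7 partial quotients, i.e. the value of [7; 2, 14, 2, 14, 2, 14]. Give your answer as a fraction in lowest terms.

194873/26041

Start with 14.
2 + 1/(14/1) = 2 + 1/14 = 29/14
14 + 1/(29/14) = 14 + 14/29 = 420/29
2 + 1/(420/29) = 2 + 29/420 = 869/420
14 + 1/(869/420) = 14 + 420/869 = 12586/869
2 + 1/(12586/869) = 2 + 869/12586 = 26041/12586
7 + 1/(26041/12586) = 7 + 12586/26041 = 194873/26041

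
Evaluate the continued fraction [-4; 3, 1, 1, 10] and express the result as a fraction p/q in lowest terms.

Use the convergent recurrence hₖ = aₖ·hₖ₋₁ + hₖ₋₂ (and likewise for the denominators kₖ):
a_0 = -4: -4/1
a_1 = 3: -11/3
a_2 = 1: -15/4
a_3 = 1: -26/7
a_4 = 10: -275/74

-275/74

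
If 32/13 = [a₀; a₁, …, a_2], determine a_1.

⌊32/13⌋ = 2, remainder 6
⌊13/6⌋ = 2, remainder 1

2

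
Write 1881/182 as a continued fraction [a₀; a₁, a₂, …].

Apply division with remainder until the remainder is 0:
1881 = 10·182 + 61, so a_0 = 10
182 = 2·61 + 60, so a_1 = 2
61 = 1·60 + 1, so a_2 = 1
60 = 60·1 + 0, so a_3 = 60

[10; 2, 1, 60]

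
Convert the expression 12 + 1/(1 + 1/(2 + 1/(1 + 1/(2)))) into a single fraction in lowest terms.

140/11

Start with 2.
1 + 1/(2/1) = 1 + 1/2 = 3/2
2 + 1/(3/2) = 2 + 2/3 = 8/3
1 + 1/(8/3) = 1 + 3/8 = 11/8
12 + 1/(11/8) = 12 + 8/11 = 140/11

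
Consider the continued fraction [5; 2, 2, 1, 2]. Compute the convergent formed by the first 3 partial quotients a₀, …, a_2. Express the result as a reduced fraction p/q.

Start with 2.
2 + 1/(2/1) = 2 + 1/2 = 5/2
5 + 1/(5/2) = 5 + 2/5 = 27/5

27/5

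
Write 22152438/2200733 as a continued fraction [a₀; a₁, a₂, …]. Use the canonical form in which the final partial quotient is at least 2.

⌊22152438/2200733⌋ = 10, remainder 145108
⌊2200733/145108⌋ = 15, remainder 24113
⌊145108/24113⌋ = 6, remainder 430
⌊24113/430⌋ = 56, remainder 33
⌊430/33⌋ = 13, remainder 1
⌊33/1⌋ = 33, remainder 0

[10; 15, 6, 56, 13, 33]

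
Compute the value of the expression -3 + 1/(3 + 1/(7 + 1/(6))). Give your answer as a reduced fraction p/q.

a_0 = -3: -3/1
a_1 = 3: -8/3
a_2 = 7: -59/22
a_3 = 6: -362/135

-362/135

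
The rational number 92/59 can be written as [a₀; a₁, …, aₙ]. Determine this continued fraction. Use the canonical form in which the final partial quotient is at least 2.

⌊92/59⌋ = 1, remainder 33
⌊59/33⌋ = 1, remainder 26
⌊33/26⌋ = 1, remainder 7
⌊26/7⌋ = 3, remainder 5
⌊7/5⌋ = 1, remainder 2
⌊5/2⌋ = 2, remainder 1
⌊2/1⌋ = 2, remainder 0

[1; 1, 1, 3, 1, 2, 2]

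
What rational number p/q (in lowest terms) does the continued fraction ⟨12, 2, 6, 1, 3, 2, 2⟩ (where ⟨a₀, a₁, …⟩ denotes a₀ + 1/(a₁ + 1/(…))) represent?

Build up convergents one term at a time:
a_0 = 12: 12/1
a_1 = 2: 25/2
a_2 = 6: 162/13
a_3 = 1: 187/15
a_4 = 3: 723/58
a_5 = 2: 1633/131
a_6 = 2: 3989/320

3989/320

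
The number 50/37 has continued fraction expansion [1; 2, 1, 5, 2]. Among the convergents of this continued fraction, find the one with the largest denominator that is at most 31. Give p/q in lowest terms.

a_0 = 1: 1/1  (≤ bound)
a_1 = 2: 3/2  (≤ bound)
a_2 = 1: 4/3  (≤ bound)
a_3 = 5: 23/17  (≤ bound)
a_4 = 2: 50/37  (> 31, stop)

23/17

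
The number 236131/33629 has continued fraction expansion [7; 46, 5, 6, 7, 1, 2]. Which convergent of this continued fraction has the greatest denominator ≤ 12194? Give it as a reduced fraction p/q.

82062/11687

List convergents until the denominator exceeds the bound:
a_0 = 7: 7/1  (≤ bound)
a_1 = 46: 323/46  (≤ bound)
a_2 = 5: 1622/231  (≤ bound)
a_3 = 6: 10055/1432  (≤ bound)
a_4 = 7: 72007/10255  (≤ bound)
a_5 = 1: 82062/11687  (≤ bound)
a_6 = 2: 236131/33629  (> 12194, stop)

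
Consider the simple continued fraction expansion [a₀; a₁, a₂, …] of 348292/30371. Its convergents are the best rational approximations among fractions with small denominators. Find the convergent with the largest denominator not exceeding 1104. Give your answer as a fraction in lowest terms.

4289/374

List convergents until the denominator exceeds the bound:
a_0 = 11: 11/1  (≤ bound)
a_1 = 2: 23/2  (≤ bound)
a_2 = 7: 172/15  (≤ bound)
a_3 = 3: 539/47  (≤ bound)
a_4 = 2: 1250/109  (≤ bound)
a_5 = 3: 4289/374  (≤ bound)
a_6 = 7: 31273/2727  (> 1104, stop)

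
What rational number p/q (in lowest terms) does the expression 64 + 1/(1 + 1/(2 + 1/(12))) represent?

2393/37

Work from the innermost term outward:
Start with 12.
2 + 1/(12/1) = 2 + 1/12 = 25/12
1 + 1/(25/12) = 1 + 12/25 = 37/25
64 + 1/(37/25) = 64 + 25/37 = 2393/37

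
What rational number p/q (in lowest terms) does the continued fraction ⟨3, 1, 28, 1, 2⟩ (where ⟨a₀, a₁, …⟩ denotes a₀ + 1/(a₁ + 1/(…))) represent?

Collapse the nested fraction from the inside out:
Start with 2.
1 + 1/(2/1) = 1 + 1/2 = 3/2
28 + 1/(3/2) = 28 + 2/3 = 86/3
1 + 1/(86/3) = 1 + 3/86 = 89/86
3 + 1/(89/86) = 3 + 86/89 = 353/89

353/89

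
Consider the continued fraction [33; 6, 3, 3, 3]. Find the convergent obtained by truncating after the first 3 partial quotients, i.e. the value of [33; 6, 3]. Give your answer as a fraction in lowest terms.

630/19

Use the convergent recurrence hₖ = aₖ·hₖ₋₁ + hₖ₋₂ (and likewise for the denominators kₖ):
a_0 = 33: 33/1
a_1 = 6: 199/6
a_2 = 3: 630/19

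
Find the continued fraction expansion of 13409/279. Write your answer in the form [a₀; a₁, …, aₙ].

[48; 16, 2, 2, 3]

Repeatedly divide and take the remainder:
⌊13409/279⌋ = 48, remainder 17
⌊279/17⌋ = 16, remainder 7
⌊17/7⌋ = 2, remainder 3
⌊7/3⌋ = 2, remainder 1
⌊3/1⌋ = 3, remainder 0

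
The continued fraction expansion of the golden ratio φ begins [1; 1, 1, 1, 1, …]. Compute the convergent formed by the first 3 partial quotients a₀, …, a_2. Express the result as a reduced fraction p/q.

3/2

Compute successive convergents:
a_0 = 1: 1/1
a_1 = 1: 2/1
a_2 = 1: 3/2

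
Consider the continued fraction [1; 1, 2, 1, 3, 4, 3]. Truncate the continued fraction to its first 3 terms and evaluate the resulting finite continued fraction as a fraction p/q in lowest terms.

5/3

a_0 = 1: 1/1
a_1 = 1: 2/1
a_2 = 2: 5/3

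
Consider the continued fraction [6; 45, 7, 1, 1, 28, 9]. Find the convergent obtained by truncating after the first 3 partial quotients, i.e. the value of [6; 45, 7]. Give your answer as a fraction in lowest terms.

a_0 = 6: 6/1
a_1 = 45: 271/45
a_2 = 7: 1903/316

1903/316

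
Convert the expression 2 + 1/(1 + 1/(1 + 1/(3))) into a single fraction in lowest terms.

Build up convergents one term at a time:
a_0 = 2: 2/1
a_1 = 1: 3/1
a_2 = 1: 5/2
a_3 = 3: 18/7

18/7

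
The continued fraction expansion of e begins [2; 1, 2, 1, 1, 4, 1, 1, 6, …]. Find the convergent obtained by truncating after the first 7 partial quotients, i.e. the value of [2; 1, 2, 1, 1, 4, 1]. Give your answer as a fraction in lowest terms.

Use the convergent recurrence hₖ = aₖ·hₖ₋₁ + hₖ₋₂ (and likewise for the denominators kₖ):
a_0 = 2: 2/1
a_1 = 1: 3/1
a_2 = 2: 8/3
a_3 = 1: 11/4
a_4 = 1: 19/7
a_5 = 4: 87/32
a_6 = 1: 106/39

106/39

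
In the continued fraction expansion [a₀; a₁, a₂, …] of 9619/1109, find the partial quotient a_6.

1

⌊9619/1109⌋ = 8, remainder 747
⌊1109/747⌋ = 1, remainder 362
⌊747/362⌋ = 2, remainder 23
⌊362/23⌋ = 15, remainder 17
⌊23/17⌋ = 1, remainder 6
⌊17/6⌋ = 2, remainder 5
⌊6/5⌋ = 1, remainder 1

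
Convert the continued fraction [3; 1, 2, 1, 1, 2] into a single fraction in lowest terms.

67/18

Starting at the tail and folding back:
Start with 2.
1 + 1/(2/1) = 1 + 1/2 = 3/2
1 + 1/(3/2) = 1 + 2/3 = 5/3
2 + 1/(5/3) = 2 + 3/5 = 13/5
1 + 1/(13/5) = 1 + 5/13 = 18/13
3 + 1/(18/13) = 3 + 13/18 = 67/18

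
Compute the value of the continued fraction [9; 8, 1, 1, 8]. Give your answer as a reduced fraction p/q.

1322/145

Starting at the tail and folding back:
Start with 8.
1 + 1/(8/1) = 1 + 1/8 = 9/8
1 + 1/(9/8) = 1 + 8/9 = 17/9
8 + 1/(17/9) = 8 + 9/17 = 145/17
9 + 1/(145/17) = 9 + 17/145 = 1322/145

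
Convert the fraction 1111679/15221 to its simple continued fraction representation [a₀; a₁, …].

[73; 27, 1, 7, 6, 1, 2, 3]

Apply division with remainder until the remainder is 0:
1111679 ÷ 15221 → quotient 73, remainder 546
15221 ÷ 546 → quotient 27, remainder 479
546 ÷ 479 → quotient 1, remainder 67
479 ÷ 67 → quotient 7, remainder 10
67 ÷ 10 → quotient 6, remainder 7
10 ÷ 7 → quotient 1, remainder 3
7 ÷ 3 → quotient 2, remainder 1
3 ÷ 1 → quotient 3, remainder 0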